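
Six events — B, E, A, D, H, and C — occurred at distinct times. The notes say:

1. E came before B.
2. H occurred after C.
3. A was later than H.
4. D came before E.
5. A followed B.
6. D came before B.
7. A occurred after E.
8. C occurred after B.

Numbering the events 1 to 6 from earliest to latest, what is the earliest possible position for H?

B, C, D, and E must all come before H — 4 forced predecessors.
Nothing else is forced ahead of H, so its earliest slot is position 4 + 1 = 5.

5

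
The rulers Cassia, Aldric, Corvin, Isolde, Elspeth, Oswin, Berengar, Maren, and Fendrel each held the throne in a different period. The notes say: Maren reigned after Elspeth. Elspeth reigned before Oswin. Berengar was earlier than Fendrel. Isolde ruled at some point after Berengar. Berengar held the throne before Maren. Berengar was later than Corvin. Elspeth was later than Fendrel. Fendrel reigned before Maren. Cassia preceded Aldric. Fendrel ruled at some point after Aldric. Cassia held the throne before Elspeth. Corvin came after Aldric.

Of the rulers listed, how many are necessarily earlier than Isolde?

4

Directly stated before Isolde: Berengar.
Aldric reaches Isolde via Aldric → Corvin → Berengar → Isolde.
Cassia reaches Isolde via Cassia → Aldric → Corvin → Berengar → Isolde.
Corvin reaches Isolde via Corvin → Berengar → Isolde.
No chain forces Fendrel (or any of the others) ahead of Isolde.
That's Aldric, Berengar, Cassia, and Corvin — 4 in all.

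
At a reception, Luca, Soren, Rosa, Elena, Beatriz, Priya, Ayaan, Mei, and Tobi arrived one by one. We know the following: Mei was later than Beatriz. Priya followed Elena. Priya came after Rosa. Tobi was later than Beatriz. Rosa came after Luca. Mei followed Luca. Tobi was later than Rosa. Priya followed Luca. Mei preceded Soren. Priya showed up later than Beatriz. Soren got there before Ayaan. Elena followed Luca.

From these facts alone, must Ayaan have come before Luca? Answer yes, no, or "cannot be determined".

no

Tracing the constraints gives Luca → Mei → Soren → Ayaan, so Luca must come before Ayaan.
That means Ayaan cannot be before Luca.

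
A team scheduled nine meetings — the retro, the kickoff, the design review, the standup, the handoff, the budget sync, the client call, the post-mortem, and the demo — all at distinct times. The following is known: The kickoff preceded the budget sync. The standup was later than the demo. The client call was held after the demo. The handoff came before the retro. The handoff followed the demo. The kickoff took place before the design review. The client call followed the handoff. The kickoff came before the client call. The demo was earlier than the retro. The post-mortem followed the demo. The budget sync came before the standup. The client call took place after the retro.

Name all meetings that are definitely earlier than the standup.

Directly stated before the standup: the budget sync and the demo.
The kickoff reaches the standup via the kickoff → the budget sync → the standup.
No chain forces the retro (or any of the others) ahead of the standup.

the budget sync, the demo, the kickoff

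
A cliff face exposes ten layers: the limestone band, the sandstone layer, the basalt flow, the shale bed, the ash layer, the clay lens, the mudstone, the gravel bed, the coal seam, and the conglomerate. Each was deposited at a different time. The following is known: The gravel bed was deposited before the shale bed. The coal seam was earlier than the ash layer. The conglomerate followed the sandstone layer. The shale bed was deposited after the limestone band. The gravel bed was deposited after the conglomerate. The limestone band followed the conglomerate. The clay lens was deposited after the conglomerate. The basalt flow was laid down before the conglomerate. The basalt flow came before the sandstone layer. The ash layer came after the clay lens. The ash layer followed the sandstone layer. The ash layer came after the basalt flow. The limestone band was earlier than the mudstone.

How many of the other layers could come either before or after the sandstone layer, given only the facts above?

1

Forced before the sandstone layer: the basalt flow; forced after the sandstone layer: the ash layer, the clay lens, the conglomerate, the gravel bed, the limestone band, the mudstone, and the shale bed.
That leaves the coal seam with no forced order relative to the sandstone layer — 1.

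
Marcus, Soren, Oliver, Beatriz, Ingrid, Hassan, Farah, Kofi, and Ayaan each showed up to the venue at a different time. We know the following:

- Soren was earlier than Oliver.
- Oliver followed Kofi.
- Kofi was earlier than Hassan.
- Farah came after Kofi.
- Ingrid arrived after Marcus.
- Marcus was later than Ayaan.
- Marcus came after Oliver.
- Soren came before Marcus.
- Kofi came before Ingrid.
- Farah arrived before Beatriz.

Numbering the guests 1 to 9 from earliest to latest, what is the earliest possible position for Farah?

Kofi must come before Farah — 1 forced predecessor.
Nothing else is forced ahead of Farah, so their earliest slot is position 1 + 1 = 2.

2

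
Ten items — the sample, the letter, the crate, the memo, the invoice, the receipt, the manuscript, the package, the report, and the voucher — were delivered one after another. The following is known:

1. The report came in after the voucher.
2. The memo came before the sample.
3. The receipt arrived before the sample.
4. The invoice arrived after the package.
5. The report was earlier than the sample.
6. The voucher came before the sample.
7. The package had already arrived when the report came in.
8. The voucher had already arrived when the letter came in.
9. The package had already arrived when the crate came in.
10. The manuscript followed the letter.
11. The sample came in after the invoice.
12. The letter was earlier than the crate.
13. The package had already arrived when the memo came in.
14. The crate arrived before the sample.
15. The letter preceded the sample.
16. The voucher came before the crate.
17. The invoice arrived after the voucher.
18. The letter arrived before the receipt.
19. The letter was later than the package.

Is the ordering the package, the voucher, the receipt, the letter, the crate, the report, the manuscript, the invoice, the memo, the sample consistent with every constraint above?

no

The constraints require the letter before the receipt, but in the proposed sequence the receipt appears ahead of the letter. That one violation is enough.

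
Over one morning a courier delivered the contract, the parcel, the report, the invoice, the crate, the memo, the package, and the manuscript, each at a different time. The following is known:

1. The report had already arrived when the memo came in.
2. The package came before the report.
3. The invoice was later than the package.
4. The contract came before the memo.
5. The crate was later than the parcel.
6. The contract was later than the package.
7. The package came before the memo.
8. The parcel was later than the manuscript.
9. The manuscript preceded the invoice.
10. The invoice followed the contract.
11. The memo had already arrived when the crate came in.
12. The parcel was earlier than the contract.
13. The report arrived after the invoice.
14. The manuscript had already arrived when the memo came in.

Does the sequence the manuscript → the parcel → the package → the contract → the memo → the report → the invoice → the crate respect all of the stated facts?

The constraints require the invoice before the report, but in the proposed sequence the report appears ahead of the invoice. That one violation is enough.

no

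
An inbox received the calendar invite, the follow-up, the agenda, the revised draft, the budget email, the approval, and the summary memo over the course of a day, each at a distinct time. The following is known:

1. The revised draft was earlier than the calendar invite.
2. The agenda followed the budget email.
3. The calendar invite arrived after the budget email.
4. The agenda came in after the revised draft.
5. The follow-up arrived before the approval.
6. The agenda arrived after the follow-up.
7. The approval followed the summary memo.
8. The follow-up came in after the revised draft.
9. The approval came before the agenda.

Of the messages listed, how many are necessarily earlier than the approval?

3

Directly stated before the approval: the follow-up and the summary memo.
The revised draft reaches the approval via the revised draft → the follow-up → the approval.
That's the follow-up, the revised draft, and the summary memo — 3 in all.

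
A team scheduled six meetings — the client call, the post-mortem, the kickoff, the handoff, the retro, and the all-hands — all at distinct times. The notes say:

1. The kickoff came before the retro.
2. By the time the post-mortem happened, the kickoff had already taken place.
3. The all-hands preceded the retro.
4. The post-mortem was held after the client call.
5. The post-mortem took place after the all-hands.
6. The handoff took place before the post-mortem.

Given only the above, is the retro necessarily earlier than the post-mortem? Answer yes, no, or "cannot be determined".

No chain of stated constraints runs from the retro to the post-mortem, and none runs from the post-mortem to the retro either.
So the relative order of the retro and the post-mortem is not fixed by the given facts.

cannot be determined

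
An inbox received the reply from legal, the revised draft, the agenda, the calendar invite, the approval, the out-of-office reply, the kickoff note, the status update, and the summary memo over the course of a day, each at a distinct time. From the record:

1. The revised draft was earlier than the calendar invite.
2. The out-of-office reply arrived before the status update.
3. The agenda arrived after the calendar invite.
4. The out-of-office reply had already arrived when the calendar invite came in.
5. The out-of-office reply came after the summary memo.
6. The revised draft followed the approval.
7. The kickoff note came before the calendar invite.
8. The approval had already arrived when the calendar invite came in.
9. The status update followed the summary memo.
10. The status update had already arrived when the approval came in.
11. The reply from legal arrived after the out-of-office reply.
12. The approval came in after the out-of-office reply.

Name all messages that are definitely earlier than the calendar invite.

the approval, the kickoff note, the out-of-office reply, the revised draft, the status update, the summary memo

Directly stated before the calendar invite: the approval, the kickoff note, the out-of-office reply, and the revised draft.
The status update reaches the calendar invite via the status update → the approval → the calendar invite.
The summary memo reaches the calendar invite via the summary memo → the out-of-office reply → the calendar invite.
No chain forces the agenda (or any of the others) ahead of the calendar invite.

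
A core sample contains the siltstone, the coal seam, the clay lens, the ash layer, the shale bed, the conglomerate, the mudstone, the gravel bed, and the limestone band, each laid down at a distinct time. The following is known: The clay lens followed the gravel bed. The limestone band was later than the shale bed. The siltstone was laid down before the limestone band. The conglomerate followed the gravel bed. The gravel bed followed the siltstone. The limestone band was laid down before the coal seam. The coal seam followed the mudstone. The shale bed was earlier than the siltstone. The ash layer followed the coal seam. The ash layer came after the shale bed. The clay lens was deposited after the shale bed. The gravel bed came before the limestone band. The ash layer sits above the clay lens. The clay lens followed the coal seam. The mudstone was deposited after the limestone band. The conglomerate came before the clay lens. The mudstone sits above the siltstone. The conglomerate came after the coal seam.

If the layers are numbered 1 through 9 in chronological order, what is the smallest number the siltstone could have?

2

The shale bed must come before the siltstone — 1 forced predecessor.
Nothing else is forced ahead of the siltstone, so its earliest slot is position 1 + 1 = 2.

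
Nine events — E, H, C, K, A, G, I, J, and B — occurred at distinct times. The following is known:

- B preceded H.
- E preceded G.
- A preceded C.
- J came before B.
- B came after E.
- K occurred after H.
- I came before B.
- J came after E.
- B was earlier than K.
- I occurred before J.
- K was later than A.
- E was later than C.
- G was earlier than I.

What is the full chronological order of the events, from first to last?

A, C, E, G, I, J, B, H, K

The constraints fix every adjacent pair, so only one ordering works:
A → C → E → G → I → J → B → H → K.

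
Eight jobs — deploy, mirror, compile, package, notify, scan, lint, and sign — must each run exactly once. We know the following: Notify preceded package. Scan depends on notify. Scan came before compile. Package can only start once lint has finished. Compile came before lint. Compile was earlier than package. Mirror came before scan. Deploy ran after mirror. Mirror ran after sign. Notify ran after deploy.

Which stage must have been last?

package

Every other stage has a chain of constraints placing it before package, so package is last.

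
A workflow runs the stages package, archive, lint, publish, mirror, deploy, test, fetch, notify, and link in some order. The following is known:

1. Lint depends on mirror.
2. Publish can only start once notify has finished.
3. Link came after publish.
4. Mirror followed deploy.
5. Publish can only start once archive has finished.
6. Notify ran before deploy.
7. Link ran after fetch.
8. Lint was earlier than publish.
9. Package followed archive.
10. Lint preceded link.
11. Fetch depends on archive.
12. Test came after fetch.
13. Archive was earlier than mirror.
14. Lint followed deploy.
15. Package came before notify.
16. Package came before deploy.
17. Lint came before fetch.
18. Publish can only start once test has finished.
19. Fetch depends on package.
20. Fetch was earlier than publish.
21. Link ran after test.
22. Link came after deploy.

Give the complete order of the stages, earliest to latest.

The constraints fix every adjacent pair, so only one ordering works:
archive → package → notify → deploy → mirror → lint → fetch → test → publish → link.

archive, package, notify, deploy, mirror, lint, fetch, test, publish, link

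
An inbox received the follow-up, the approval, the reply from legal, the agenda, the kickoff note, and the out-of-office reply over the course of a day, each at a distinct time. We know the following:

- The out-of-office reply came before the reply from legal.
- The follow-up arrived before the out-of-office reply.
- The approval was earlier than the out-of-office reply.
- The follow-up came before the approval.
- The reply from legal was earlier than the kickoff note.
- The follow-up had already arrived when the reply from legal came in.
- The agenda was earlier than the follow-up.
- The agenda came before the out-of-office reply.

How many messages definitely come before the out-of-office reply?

3

Directly stated before the out-of-office reply: the agenda, the approval, and the follow-up.
That's the agenda, the approval, and the follow-up — 3 in all.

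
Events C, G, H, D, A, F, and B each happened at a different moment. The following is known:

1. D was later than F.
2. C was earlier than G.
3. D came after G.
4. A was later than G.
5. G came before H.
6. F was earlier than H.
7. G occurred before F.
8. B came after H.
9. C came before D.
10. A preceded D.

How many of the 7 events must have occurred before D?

4

Directly stated before D: A, C, F, and G.
That's A, C, F, and G — 4 in all.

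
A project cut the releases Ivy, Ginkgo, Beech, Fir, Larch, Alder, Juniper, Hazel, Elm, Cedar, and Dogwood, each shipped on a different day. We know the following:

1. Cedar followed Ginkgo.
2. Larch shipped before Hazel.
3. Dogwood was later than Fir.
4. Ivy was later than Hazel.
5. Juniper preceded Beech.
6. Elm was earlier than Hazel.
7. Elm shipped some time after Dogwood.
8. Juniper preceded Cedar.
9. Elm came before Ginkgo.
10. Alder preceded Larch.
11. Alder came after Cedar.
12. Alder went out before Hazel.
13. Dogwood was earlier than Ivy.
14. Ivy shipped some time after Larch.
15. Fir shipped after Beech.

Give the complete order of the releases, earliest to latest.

Juniper, Beech, Fir, Dogwood, Elm, Ginkgo, Cedar, Alder, Larch, Hazel, Ivy

The constraints fix every adjacent pair, so only one ordering works:
Juniper → Beech → Fir → Dogwood → Elm → Ginkgo → Cedar → Alder → Larch → Hazel → Ivy.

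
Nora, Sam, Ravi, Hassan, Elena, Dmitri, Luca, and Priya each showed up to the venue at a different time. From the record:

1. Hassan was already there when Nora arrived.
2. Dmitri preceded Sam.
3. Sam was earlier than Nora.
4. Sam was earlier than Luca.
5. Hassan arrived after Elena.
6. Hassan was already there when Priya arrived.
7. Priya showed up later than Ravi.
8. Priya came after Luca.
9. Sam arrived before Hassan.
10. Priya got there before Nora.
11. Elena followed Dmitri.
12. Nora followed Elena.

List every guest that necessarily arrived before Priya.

Directly stated before Priya: Hassan, Luca, and Ravi.
Dmitri reaches Priya via Dmitri → Sam → Hassan → Priya.
Elena reaches Priya via Elena → Hassan → Priya.
Sam reaches Priya via Sam → Hassan → Priya.
No chain forces Nora ahead of Priya.

Dmitri, Elena, Hassan, Luca, Ravi, Sam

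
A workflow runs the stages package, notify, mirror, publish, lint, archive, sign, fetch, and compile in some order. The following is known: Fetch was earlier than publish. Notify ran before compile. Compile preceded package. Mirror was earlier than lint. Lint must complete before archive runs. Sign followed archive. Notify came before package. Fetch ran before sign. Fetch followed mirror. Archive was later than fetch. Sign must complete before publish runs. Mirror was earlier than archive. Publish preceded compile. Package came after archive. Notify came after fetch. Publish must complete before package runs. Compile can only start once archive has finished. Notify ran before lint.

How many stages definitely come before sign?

5

Directly stated before sign: archive and fetch.
Lint reaches sign via lint → archive → sign.
Mirror reaches sign via mirror → fetch → sign.
Notify reaches sign via notify → lint → archive → sign.
That's archive, fetch, lint, mirror, and notify — 5 in all.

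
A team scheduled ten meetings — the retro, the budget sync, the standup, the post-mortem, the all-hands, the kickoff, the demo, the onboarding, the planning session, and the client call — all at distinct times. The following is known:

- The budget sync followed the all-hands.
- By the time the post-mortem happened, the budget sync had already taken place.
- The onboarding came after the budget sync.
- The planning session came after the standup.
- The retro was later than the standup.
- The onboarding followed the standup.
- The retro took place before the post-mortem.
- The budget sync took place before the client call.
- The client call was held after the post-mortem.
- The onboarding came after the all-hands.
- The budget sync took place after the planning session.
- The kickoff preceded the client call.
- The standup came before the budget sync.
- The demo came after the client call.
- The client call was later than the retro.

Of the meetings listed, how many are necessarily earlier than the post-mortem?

Directly stated before the post-mortem: the budget sync and the retro.
The all-hands reaches the post-mortem via the all-hands → the budget sync → the post-mortem.
The planning session reaches the post-mortem via the planning session → the budget sync → the post-mortem.
The standup reaches the post-mortem via the standup → the budget sync → the post-mortem.
That's the all-hands, the budget sync, the planning session, the retro, and the standup — 5 in all.

5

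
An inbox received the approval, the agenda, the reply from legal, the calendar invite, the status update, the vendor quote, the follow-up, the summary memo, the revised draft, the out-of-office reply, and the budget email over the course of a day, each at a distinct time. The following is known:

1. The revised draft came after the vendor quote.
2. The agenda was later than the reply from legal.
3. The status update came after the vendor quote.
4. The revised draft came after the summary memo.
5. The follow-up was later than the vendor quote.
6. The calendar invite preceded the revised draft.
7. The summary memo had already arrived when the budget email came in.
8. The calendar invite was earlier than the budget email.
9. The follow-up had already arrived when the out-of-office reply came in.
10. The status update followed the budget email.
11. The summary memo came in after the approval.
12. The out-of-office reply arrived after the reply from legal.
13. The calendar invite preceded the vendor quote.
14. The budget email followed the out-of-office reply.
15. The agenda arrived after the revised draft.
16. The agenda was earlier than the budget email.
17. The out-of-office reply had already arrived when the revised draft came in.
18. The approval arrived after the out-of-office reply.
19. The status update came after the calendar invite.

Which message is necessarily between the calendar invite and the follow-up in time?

the vendor quote

Tracing the constraints gives the calendar invite → the vendor quote → the follow-up, so the vendor quote sits after the calendar invite and before the follow-up.
No other message is forced both after the calendar invite and before the follow-up.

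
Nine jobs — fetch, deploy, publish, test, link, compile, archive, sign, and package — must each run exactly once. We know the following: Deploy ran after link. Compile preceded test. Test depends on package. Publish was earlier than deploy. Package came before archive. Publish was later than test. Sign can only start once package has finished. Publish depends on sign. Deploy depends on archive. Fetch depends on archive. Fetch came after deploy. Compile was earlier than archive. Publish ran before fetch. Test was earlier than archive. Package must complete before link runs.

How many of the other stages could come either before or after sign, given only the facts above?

Forced before sign: package; forced after sign: deploy, fetch, and publish.
That leaves archive, compile, link, and test with no forced order relative to sign — 4.

4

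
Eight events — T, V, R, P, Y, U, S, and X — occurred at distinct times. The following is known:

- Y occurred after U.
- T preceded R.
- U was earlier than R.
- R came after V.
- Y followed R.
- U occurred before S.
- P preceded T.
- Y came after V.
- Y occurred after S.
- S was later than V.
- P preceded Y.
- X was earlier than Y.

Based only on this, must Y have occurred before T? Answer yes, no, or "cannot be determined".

no

Tracing the constraints gives T → R → Y, so T must come before Y.
That means Y cannot be before T.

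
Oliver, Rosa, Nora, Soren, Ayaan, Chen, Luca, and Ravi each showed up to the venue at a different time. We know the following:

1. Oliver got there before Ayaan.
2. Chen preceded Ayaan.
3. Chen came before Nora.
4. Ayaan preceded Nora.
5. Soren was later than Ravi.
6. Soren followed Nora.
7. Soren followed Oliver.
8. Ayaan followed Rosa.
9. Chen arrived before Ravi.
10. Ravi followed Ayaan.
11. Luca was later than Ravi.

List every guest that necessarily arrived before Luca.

Ayaan, Chen, Oliver, Ravi, Rosa

Directly stated before Luca: Ravi.
Ayaan reaches Luca via Ayaan → Ravi → Luca.
Chen reaches Luca via Chen → Ravi → Luca.
Oliver reaches Luca via Oliver → Ayaan → Ravi → Luca.
Likewise Rosa reaches Luca by chaining the stated constraints.
No chain forces Nora (or any of the others) ahead of Luca.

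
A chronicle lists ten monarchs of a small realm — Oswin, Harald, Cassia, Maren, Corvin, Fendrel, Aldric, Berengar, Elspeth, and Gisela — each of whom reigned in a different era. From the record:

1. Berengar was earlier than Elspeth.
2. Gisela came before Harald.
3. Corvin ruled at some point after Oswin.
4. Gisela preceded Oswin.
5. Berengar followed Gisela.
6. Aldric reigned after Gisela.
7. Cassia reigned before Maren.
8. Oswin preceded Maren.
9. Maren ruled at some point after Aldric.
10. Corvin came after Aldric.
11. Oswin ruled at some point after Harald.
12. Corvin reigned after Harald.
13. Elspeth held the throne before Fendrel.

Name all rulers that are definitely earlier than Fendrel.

Directly stated before Fendrel: Elspeth.
Berengar reaches Fendrel via Berengar → Elspeth → Fendrel.
Gisela reaches Fendrel via Gisela → Berengar → Elspeth → Fendrel.

Berengar, Elspeth, Gisela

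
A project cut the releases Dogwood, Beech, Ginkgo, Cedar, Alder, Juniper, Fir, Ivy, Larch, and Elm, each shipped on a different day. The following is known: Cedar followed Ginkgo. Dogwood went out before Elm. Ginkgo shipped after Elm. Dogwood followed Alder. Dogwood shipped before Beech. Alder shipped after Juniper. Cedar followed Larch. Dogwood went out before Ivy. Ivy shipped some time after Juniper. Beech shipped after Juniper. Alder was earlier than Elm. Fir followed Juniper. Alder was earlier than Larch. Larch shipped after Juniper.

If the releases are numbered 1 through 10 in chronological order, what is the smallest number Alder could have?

Juniper must come before Alder — 1 forced predecessor.
Nothing else is forced ahead of Alder, so its earliest slot is position 1 + 1 = 2.

2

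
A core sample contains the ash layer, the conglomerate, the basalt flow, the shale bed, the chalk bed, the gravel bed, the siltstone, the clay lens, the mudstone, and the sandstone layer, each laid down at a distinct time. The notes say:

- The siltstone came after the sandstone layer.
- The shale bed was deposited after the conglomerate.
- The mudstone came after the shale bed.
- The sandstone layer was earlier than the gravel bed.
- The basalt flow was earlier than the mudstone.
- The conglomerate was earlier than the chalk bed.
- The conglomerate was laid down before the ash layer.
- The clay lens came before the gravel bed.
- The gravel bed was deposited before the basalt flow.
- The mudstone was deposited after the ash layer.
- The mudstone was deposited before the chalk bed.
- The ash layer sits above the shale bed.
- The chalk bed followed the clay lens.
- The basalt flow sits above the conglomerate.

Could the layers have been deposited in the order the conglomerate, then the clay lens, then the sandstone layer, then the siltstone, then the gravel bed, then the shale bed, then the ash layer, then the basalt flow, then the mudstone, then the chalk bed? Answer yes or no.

Check each stated constraint against the proposed order — e.g. the clay lens is ahead of the chalk bed; the conglomerate is ahead of the chalk bed. Every pair is in the required order; nothing is violated.

yes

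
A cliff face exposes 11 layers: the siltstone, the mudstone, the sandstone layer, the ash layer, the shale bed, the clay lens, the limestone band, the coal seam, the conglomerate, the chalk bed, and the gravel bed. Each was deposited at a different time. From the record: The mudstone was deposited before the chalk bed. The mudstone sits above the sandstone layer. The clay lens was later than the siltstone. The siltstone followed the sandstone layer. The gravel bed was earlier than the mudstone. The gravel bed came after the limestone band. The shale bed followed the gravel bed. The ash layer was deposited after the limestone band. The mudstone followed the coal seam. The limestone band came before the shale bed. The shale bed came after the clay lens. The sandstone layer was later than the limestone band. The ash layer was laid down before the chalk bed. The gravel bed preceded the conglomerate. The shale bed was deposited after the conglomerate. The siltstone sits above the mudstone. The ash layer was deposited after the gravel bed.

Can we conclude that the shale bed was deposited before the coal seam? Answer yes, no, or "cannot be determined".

no

Tracing the constraints gives the coal seam → the mudstone → the siltstone → the clay lens → the shale bed, so the coal seam must come before the shale bed.
That means the shale bed cannot be before the coal seam.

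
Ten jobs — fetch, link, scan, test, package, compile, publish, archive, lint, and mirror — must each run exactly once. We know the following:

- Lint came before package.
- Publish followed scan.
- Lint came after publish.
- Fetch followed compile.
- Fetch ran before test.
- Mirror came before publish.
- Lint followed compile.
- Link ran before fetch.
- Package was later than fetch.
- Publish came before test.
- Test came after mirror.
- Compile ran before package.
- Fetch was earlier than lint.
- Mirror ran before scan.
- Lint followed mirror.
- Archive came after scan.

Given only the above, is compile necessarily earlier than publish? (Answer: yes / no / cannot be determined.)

cannot be determined

No chain of stated constraints runs from compile to publish, and none runs from publish to compile either.
So the relative order of compile and publish is not fixed by the given facts.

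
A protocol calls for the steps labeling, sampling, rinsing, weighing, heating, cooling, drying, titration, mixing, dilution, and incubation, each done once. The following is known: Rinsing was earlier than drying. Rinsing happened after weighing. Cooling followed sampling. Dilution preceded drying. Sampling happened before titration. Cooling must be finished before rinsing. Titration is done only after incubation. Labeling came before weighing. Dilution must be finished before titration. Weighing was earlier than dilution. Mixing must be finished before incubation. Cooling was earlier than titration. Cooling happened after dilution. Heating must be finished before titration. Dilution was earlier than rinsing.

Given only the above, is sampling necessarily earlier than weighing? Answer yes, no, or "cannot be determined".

No chain of stated constraints runs from sampling to weighing, and none runs from weighing to sampling either.
So the relative order of sampling and weighing is not fixed by the given facts.

cannot be determined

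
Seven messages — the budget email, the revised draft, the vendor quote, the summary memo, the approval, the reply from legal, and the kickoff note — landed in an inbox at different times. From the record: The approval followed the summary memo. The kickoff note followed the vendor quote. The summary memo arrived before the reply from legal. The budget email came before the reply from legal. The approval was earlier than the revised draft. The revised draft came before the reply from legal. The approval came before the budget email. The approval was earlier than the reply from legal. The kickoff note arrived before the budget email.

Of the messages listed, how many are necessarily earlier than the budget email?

4

Directly stated before the budget email: the approval and the kickoff note.
The summary memo reaches the budget email via the summary memo → the approval → the budget email.
The vendor quote reaches the budget email via the vendor quote → the kickoff note → the budget email.
No chain forces the revised draft (or any of the others) ahead of the budget email.
That's the approval, the kickoff note, the summary memo, and the vendor quote — 4 in all.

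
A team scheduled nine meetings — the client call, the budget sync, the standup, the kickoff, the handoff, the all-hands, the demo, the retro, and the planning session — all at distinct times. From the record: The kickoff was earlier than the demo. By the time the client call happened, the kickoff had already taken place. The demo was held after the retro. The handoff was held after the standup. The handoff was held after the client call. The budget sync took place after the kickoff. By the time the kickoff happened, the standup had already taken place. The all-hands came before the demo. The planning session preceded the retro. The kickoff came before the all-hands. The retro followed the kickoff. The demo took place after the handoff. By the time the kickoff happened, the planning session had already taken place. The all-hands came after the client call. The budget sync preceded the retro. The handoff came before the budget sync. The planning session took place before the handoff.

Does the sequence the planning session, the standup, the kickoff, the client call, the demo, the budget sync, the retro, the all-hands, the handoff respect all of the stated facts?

The constraints require the handoff before the demo, but in the proposed sequence the demo appears ahead of the handoff. That one violation is enough.

no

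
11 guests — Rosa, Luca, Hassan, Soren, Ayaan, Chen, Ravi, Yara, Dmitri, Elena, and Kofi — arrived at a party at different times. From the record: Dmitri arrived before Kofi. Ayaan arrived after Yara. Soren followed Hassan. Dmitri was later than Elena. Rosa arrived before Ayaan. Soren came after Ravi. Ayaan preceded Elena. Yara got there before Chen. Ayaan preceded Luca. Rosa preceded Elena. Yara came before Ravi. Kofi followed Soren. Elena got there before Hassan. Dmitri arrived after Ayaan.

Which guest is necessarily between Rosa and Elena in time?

Tracing the constraints gives Rosa → Ayaan → Elena, so Ayaan sits after Rosa and before Elena.
No other guest is forced both after Rosa and before Elena.

Ayaan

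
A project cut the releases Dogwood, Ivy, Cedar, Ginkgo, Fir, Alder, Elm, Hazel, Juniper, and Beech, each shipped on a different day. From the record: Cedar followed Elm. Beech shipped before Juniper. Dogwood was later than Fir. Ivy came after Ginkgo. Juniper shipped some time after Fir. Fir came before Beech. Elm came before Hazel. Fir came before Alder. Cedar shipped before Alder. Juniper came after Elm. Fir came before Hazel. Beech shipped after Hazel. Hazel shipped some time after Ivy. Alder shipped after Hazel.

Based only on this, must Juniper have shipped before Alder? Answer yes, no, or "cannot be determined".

cannot be determined

No chain of stated constraints runs from Juniper to Alder, and none runs from Alder to Juniper either.
So the relative order of Juniper and Alder is not fixed by the given facts.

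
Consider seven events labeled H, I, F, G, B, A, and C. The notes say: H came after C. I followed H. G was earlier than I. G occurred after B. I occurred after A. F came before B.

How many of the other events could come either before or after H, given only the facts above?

4

Forced before H: C; forced after H: I.
That leaves A, B, F, and G with no forced order relative to H — 4.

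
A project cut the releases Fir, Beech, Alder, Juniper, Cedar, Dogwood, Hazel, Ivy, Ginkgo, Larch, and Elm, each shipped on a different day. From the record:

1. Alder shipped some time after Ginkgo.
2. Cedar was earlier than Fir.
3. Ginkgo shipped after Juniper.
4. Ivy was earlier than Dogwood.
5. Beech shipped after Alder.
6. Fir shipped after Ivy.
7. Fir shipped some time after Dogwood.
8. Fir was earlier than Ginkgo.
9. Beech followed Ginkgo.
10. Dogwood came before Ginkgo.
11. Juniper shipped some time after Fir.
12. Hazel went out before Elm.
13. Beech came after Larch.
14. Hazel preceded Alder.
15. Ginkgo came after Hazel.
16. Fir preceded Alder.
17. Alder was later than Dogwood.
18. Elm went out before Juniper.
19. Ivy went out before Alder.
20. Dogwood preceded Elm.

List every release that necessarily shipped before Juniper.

Cedar, Dogwood, Elm, Fir, Hazel, Ivy

Directly stated before Juniper: Elm and Fir.
Cedar reaches Juniper via Cedar → Fir → Juniper.
Dogwood reaches Juniper via Dogwood → Elm → Juniper.
Hazel reaches Juniper via Hazel → Elm → Juniper.
Likewise Ivy reaches Juniper by chaining the stated constraints.
No chain forces Alder (or any of the others) ahead of Juniper.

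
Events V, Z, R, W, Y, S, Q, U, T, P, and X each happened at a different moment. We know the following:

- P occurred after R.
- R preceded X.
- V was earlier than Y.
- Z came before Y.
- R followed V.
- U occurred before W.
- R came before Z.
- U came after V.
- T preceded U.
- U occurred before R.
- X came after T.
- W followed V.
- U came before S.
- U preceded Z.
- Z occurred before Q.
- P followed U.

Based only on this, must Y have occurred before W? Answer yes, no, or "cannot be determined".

No chain of stated constraints runs from Y to W, and none runs from W to Y either.
So the relative order of Y and W is not fixed by the given facts.

cannot be determined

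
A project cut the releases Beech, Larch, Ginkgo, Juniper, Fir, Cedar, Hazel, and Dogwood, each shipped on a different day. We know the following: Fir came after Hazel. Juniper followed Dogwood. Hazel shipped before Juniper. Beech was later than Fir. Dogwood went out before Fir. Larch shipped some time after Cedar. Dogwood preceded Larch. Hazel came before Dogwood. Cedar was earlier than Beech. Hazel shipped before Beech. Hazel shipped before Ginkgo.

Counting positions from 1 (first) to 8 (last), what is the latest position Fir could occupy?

7

Fir must come before Beech — 1 release forced after it.
Everything else can be placed before Fir in some valid order, so Fir can sit as late as position 8 − 1 = 7.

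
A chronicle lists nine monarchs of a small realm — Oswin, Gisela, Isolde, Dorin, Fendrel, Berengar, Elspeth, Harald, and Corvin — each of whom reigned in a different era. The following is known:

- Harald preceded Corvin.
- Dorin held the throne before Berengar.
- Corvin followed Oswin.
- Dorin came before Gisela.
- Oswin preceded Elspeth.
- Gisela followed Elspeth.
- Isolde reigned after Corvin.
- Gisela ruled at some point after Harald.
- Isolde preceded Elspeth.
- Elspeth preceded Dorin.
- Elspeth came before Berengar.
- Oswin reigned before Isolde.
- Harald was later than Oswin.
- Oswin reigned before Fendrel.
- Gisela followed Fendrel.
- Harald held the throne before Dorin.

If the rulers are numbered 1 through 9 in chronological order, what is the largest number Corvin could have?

Corvin must come before Berengar, Dorin, Elspeth, Gisela, and Isolde — 5 rulers forced after them.
Everything else can be placed before Corvin in some valid order, so Corvin can sit as late as position 9 − 5 = 4.

4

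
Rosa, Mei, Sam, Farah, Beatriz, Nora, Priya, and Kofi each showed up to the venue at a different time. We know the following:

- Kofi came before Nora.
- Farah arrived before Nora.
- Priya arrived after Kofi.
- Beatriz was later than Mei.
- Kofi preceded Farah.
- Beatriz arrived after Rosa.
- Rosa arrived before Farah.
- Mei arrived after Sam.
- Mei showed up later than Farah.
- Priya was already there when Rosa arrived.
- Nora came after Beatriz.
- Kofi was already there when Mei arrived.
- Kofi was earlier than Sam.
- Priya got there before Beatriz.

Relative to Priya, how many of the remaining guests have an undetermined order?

Forced before Priya: Kofi; forced after Priya: Beatriz, Farah, Mei, Nora, and Rosa.
That leaves Sam with no forced order relative to Priya — 1.

1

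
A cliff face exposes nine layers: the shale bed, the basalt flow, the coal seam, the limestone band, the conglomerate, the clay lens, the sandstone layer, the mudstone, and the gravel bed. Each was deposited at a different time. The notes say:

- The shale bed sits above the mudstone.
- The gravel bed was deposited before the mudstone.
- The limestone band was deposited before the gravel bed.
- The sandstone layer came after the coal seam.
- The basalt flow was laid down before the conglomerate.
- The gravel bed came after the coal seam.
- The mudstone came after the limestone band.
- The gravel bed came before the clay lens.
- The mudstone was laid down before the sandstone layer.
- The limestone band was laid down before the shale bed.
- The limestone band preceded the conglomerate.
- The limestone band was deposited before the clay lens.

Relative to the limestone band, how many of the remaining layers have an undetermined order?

2

Forced after the limestone band: the clay lens, the conglomerate, the gravel bed, the mudstone, the sandstone layer, and the shale bed.
That leaves the basalt flow and the coal seam with no forced order relative to the limestone band — 2.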